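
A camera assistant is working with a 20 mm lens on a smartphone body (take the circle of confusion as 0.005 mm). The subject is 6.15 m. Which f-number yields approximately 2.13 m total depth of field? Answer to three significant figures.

Write h = H − f = f²/(N·c). The thin-lens limits are Dn = s·h/(h + (s−f)) and Df = s·h/(h − (s−f)), so DoF = Df − Dn = 2·s·(s−f)·h / (h² − (s−f)²).
That is a quadratic in h: DoF·h² − 2·s·(s−f)·h − DoF·(s−f)² = 0 ⇒ h = (s−f)·(s + √(s² + DoF²)) / DoF = 6130 × (6150 + √(6150² + 2130²)) / 2130 = 6130 × (6150 + 6508.41) / 2130 ≈ 36430 mm.
Then N = f²/(c·h) = 20² / (0.005 × 36430) = 400 / 182.15 ≈ 2.20.

f/2.20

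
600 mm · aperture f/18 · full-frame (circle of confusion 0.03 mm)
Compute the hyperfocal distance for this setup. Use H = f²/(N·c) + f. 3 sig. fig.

667 m

Hyperfocal distance H = f²/(N·c) + f = 600²/(18 × 0.03) + 600 = 360000/0.54 + 600 ≈ 667266.7 mm ≈ 667 m.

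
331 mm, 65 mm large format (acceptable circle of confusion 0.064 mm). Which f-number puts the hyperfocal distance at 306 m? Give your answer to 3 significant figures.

Rearrange H = f²/(N·c) + f for N: N = f² / ((H − f)·c).
N = 331² / ((306000 − 331) × 0.064) = 109561 / 19563 ≈ 5.60.

f/5.60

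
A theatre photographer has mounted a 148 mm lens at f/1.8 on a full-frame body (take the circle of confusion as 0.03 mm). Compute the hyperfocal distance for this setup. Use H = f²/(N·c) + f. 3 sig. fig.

406 m

Hyperfocal distance H = f²/(N·c) + f = 148²/(1.8 × 0.03) + 148 = 21904/0.054 + 148 ≈ 405777.6 mm ≈ 406 m.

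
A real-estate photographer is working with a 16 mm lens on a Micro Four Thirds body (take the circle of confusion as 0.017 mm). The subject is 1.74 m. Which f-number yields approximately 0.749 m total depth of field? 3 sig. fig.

Write h = H − f = f²/(N·c). The thin-lens limits are Dn = s·h/(h + (s−f)) and Df = s·h/(h − (s−f)), so DoF = Df − Dn = 2·s·(s−f)·h / (h² − (s−f)²).
That is a quadratic in h: DoF·h² − 2·s·(s−f)·h − DoF·(s−f)² = 0 ⇒ h = (s−f)·(s + √(s² + DoF²)) / DoF = 1724 × (1740 + √(1740² + 749²)) / 749 = 1724 × (1740 + 1894.36) / 749 ≈ 8365.3 mm.
Then N = f²/(c·h) = 16² / (0.017 × 8365.3) = 256 / 142.21 ≈ 1.80.

f/1.80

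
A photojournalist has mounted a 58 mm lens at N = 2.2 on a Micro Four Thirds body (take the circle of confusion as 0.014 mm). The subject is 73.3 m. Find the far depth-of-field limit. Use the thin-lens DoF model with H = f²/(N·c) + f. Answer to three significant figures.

Hyperfocal distance H = f²/(N·c) + f = 58²/(2.2 × 0.014) + 58 = 3364/0.0308 + 58 ≈ 109278.8 mm ≈ 109.3 m.
Far limit Df = s·(H − f)/(H − s) = 73300 × (109278.8 − 58) / (109278.8 − 73300) = 73300 × 109220.8 / 35978.8 ≈ 222517 mm ≈ 223 m.

223 m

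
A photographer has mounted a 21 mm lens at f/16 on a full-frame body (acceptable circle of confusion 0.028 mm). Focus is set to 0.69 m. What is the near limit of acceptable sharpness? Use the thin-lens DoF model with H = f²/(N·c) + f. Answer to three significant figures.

411 mm

Hyperfocal distance H = f²/(N·c) + f = 21²/(16 × 0.028) + 21 = 441/0.448 + 21 ≈ 1005.4 mm ≈ 1.005 m.
Near limit Dn = s·(H − f)/(H + s − 2f) = 690 × (1005.4 − 21) / (1005.4 + 690 − 2 × 21) = 690 × 984.4 / 1653.4 ≈ 410.81 mm.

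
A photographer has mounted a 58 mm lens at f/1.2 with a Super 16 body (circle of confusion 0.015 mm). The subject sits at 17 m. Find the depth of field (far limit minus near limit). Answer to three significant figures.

Hyperfocal distance H = f²/(N·c) + f = 58²/(1.2 × 0.015) + 58 = 3364/0.018 + 58 ≈ 186946.9 mm ≈ 186.9 m.
Near limit Dn = s·(H − f)/(H + s − 2f) = 17000 × (186946.9 − 58) / (186946.9 + 17000 − 2 × 58) = 17000 × 186888.9 / 203830.9 ≈ 15587.0 mm.
Far limit Df = s·(H − f)/(H − s) = 17000 × (186946.9 − 58) / (186946.9 − 17000) = 17000 × 186888.9 / 169946.9 ≈ 18694.7 mm.
Depth of field = Df − Dn = 18694.7 − 15587.0 ≈ 3107.7 mm ≈ 3.11 m.

3.11 m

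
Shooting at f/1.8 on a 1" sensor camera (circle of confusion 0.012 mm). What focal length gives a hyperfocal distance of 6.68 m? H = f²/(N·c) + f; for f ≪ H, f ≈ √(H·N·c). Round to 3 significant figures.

12.0 mm

From H = f²/(N·c) + f, with f ≪ H: f ≈ √(H·N·c) = √(6680 × 1.8 × 0.012) = √144.29 ≈ 12.01 mm.
The +f correction barely moves this — solving exactly, f² + N·c·f − N·c·H = 0 ⇒ f = (−N·c + √((N·c)² + 4·N·c·H))/2 = (−0.0216 + √577.15)/2 ≈ 12.001 mm, so f ≈ 12.0 mm.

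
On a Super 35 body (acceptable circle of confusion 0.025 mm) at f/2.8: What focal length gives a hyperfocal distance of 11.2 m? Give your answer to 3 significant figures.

From H = f²/(N·c) + f, with f ≪ H: f ≈ √(H·N·c) = √(11200 × 2.8 × 0.025) = √784.00 ≈ 28.00 mm.
The +f correction barely moves this — solving exactly, f² + N·c·f − N·c·H = 0 ⇒ f = (−N·c + √((N·c)² + 4·N·c·H))/2 = (−0.07 + √3136.0)/2 ≈ 27.965 mm, so f ≈ 28.0 mm.

28.0 mm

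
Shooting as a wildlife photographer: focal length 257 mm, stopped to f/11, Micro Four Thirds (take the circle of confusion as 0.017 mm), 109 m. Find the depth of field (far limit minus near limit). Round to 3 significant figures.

Hyperfocal distance H = f²/(N·c) + f = 257²/(11 × 0.017) + 257 = 66049/0.187 + 257 ≈ 353460.2 mm ≈ 353.5 m.
Near limit Dn = s·(H − f)/(H + s − 2f) = 109000 × (353460.2 − 257) / (353460.2 + 109000 − 2 × 257) = 109000 × 353203.2 / 461946.2 ≈ 83341 mm.
Far limit Df = s·(H − f)/(H − s) = 109000 × (353460.2 − 257) / (353460.2 − 109000) = 109000 × 353203.2 / 244460.2 ≈ 157486 mm.
Depth of field = Df − Dn = 157486 − 83341 ≈ 74145 mm ≈ 74.1 m.

74.1 m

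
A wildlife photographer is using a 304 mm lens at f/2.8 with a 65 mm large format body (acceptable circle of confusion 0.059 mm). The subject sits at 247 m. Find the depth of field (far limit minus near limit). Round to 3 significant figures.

270 m

Hyperfocal distance H = f²/(N·c) + f = 304²/(2.8 × 0.059) + 304 = 92416/0.1652 + 304 ≈ 559722.9 mm ≈ 559.7 m.
Near limit Dn = s·(H − f)/(H + s − 2f) = 247000 × (559722.9 − 304) / (559722.9 + 247000 − 2 × 304) = 247000 × 559418.9 / 806114.9 ≈ 171410 mm.
Far limit Df = s·(H − f)/(H − s) = 247000 × (559722.9 − 304) / (559722.9 − 247000) = 247000 × 559418.9 / 312722.9 ≈ 441850 mm.
Depth of field = Df − Dn = 441850 − 171410 ≈ 270440 mm ≈ 270 m.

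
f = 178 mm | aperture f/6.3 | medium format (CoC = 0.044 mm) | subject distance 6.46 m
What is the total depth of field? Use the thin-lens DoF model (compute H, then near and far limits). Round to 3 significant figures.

0.712 m

Hyperfocal distance H = f²/(N·c) + f = 178²/(6.3 × 0.044) + 178 = 31684/0.2772 + 178 ≈ 114478.1 mm ≈ 114.5 m.
Near limit Dn = s·(H − f)/(H + s − 2f) = 6460 × (114478.1 − 178) / (114478.1 + 6460 − 2 × 178) = 6460 × 114300.1 / 120582.1 ≈ 6123.45 mm.
Far limit Df = s·(H − f)/(H − s) = 6460 × (114478.1 − 178) / (114478.1 − 6460) = 6460 × 114300.1 / 108018.1 ≈ 6835.69 mm.
Depth of field = Df − Dn = 6835.69 − 6123.45 ≈ 712.24 mm ≈ 0.712 m.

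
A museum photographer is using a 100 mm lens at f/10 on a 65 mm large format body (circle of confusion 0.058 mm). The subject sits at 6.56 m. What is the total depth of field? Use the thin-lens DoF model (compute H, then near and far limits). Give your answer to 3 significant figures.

5.72 m

Hyperfocal distance H = f²/(N·c) + f = 100²/(10 × 0.058) + 100 = 10000/0.58 + 100 ≈ 17341.4 mm ≈ 17.34 m.
Near limit Dn = s·(H − f)/(H + s − 2f) = 6560 × (17341.4 − 100) / (17341.4 + 6560 − 2 × 100) = 6560 × 17241.4 / 23701.4 ≈ 4772.0 mm.
Far limit Df = s·(H − f)/(H − s) = 6560 × (17341.4 − 100) / (17341.4 − 6560) = 6560 × 17241.4 / 10781.4 ≈ 10490.6 mm.
Depth of field = Df − Dn = 10490.6 − 4772.0 ≈ 5718.6 mm ≈ 5.72 m.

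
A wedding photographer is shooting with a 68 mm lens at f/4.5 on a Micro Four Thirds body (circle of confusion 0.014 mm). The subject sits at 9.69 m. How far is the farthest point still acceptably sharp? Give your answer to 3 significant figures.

11.2 m

Hyperfocal distance H = f²/(N·c) + f = 68²/(4.5 × 0.014) + 68 = 4624/0.063 + 68 ≈ 73464.8 mm ≈ 73.46 m.
Far limit Df = s·(H − f)/(H − s) = 9690 × (73464.8 − 68) / (73464.8 − 9690) = 9690 × 73396.8 / 63774.8 ≈ 11152 mm ≈ 11.2 m.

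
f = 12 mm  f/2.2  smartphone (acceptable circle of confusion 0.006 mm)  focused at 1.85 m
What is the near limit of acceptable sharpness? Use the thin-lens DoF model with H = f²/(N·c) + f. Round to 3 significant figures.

Hyperfocal distance H = f²/(N·c) + f = 12²/(2.2 × 0.006) + 12 = 144/0.0132 + 12 ≈ 10921.1 mm ≈ 10.92 m.
Near limit Dn = s·(H − f)/(H + s − 2f) = 1850 × (10921.1 − 12) / (10921.1 + 1850 − 2 × 12) = 1850 × 10909.1 / 12747.1 ≈ 1583.2 mm ≈ 1.58 m.

1.58 m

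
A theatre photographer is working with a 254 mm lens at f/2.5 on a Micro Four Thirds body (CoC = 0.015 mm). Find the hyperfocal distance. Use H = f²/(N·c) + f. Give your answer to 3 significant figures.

1720 m

Hyperfocal distance H = f²/(N·c) + f = 254²/(2.5 × 0.015) + 254 = 64516/0.0375 + 254 ≈ 1720680.7 mm ≈ 1720 m.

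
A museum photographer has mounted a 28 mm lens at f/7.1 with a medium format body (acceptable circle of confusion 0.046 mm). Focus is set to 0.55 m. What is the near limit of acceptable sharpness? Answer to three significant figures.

452 mm

Hyperfocal distance H = f²/(N·c) + f = 28²/(7.1 × 0.046) + 28 = 784/0.3266 + 28 ≈ 2428.5 mm ≈ 2.428 m.
Near limit Dn = s·(H − f)/(H + s − 2f) = 550 × (2428.5 − 28) / (2428.5 + 550 − 2 × 28) = 550 × 2400.5 / 2922.5 ≈ 451.76 mm.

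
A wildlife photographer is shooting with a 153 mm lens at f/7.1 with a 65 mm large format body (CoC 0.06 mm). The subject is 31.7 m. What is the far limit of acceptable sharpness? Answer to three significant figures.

Hyperfocal distance H = f²/(N·c) + f = 153²/(7.1 × 0.06) + 153 = 23409/0.426 + 153 ≈ 55103.7 mm ≈ 55.10 m.
Far limit Df = s·(H − f)/(H − s) = 31700 × (55103.7 − 153) / (55103.7 − 31700) = 31700 × 54950.7 / 23403.7 ≈ 74430 mm ≈ 74.4 m.

74.4 m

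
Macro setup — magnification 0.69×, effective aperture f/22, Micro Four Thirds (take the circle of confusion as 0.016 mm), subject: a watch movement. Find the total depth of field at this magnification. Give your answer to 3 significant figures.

At magnification m, DoF ≈ 2·N_eff·c/m² = 2 × 22 × 0.016 / 0.69² = 0.704 / 0.4761 ≈ 1.48 mm.

1.48 mm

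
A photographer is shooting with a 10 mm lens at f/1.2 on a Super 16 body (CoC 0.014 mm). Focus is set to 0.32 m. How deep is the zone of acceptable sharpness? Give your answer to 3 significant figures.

Hyperfocal distance H = f²/(N·c) + f = 10²/(1.2 × 0.014) + 10 = 100/0.0168 + 10 ≈ 5962.4 mm ≈ 5.962 m.
Near limit Dn = s·(H − f)/(H + s − 2f) = 320 × (5962.4 − 10) / (5962.4 + 320 − 2 × 10) = 320 × 5952.4 / 6262.4 ≈ 304.159 mm.
Far limit Df = s·(H − f)/(H − s) = 320 × (5962.4 − 10) / (5962.4 − 320) = 320 × 5952.4 / 5642.4 ≈ 337.581 mm.
Depth of field = Df − Dn = 337.581 − 304.159 ≈ 33.422 mm.

33.4 mm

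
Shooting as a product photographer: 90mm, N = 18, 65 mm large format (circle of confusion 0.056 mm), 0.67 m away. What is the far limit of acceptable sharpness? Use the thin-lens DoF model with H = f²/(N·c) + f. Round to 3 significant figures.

Hyperfocal distance H = f²/(N·c) + f = 90²/(18 × 0.056) + 90 = 8100/1.008 + 90 ≈ 8125.7 mm ≈ 8.126 m.
Far limit Df = s·(H − f)/(H − s) = 670 × (8125.7 − 90) / (8125.7 − 670) = 670 × 8035.7 / 7455.7 ≈ 722.12 mm ≈ 0.722 m.

0.722 m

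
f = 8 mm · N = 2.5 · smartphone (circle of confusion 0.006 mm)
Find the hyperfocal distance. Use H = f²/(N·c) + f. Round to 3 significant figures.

Hyperfocal distance H = f²/(N·c) + f = 8²/(2.5 × 0.006) + 8 = 64/0.015 + 8 ≈ 4274.7 mm ≈ 4.27 m.

4.27 m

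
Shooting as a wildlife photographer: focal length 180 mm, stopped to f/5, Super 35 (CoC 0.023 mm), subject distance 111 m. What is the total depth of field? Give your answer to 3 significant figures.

Hyperfocal distance H = f²/(N·c) + f = 180²/(5 × 0.023) + 180 = 32400/0.115 + 180 ≈ 281919.1 mm ≈ 281.9 m.
Near limit Dn = s·(H − f)/(H + s − 2f) = 111000 × (281919.1 − 180) / (281919.1 + 111000 − 2 × 180) = 111000 × 281739.1 / 392559.1 ≈ 79665 mm.
Far limit Df = s·(H − f)/(H − s) = 111000 × (281919.1 − 180) / (281919.1 − 111000) = 111000 × 281739.1 / 170919.1 ≈ 182970 mm.
Depth of field = Df − Dn = 182970 − 79665 ≈ 103305 mm ≈ 103 m.

103 m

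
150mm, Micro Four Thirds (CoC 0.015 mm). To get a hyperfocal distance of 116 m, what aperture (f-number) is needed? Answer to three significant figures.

Rearrange H = f²/(N·c) + f for N: N = f² / ((H − f)·c).
N = 150² / ((116000 − 150) × 0.015) = 22500 / 1738 ≈ 12.9.

f/12.9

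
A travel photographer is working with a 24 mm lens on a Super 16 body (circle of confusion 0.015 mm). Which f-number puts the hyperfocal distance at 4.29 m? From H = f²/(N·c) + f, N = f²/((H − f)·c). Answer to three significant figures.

Rearrange H = f²/(N·c) + f for N: N = f² / ((H − f)·c).
N = 24² / ((4290 − 24) × 0.015) = 576 / 63.99 ≈ 9.

f/9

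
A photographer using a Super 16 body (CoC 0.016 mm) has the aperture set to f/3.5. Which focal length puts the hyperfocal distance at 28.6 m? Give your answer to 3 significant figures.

From H = f²/(N·c) + f, with f ≪ H: f ≈ √(H·N·c) = √(28600 × 3.5 × 0.016) = √1601.6 ≈ 40.02 mm.
The +f correction barely moves this — solving exactly, f² + N·c·f − N·c·H = 0 ⇒ f = (−N·c + √((N·c)² + 4·N·c·H))/2 = (−0.056 + √6406.4)/2 ≈ 39.992 mm, so f ≈ 40.0 mm.

40.0 mm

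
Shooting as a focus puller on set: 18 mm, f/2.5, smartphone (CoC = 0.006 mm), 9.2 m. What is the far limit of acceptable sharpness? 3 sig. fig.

Hyperfocal distance H = f²/(N·c) + f = 18²/(2.5 × 0.006) + 18 = 324/0.015 + 18 ≈ 21618.0 mm ≈ 21.62 m.
Far limit Df = s·(H − f)/(H − s) = 9200 × (21618.0 − 18) / (21618.0 − 9200) = 9200 × 21600.0 / 12418.0 ≈ 16003 mm ≈ 16.0 m.

16.0 m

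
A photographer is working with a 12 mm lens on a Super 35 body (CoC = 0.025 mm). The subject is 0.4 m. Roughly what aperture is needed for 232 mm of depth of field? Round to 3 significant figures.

f/3.99

Write h = H − f = f²/(N·c). The thin-lens limits are Dn = s·h/(h + (s−f)) and Df = s·h/(h − (s−f)), so DoF = Df − Dn = 2·s·(s−f)·h / (h² − (s−f)²).
That is a quadratic in h: DoF·h² − 2·s·(s−f)·h − DoF·(s−f)² = 0 ⇒ h = (s−f)·(s + √(s² + DoF²)) / DoF = 388 × (400 + √(400² + 232²)) / 232 = 388 × (400 + 462.411) / 232 ≈ 1442.3 mm.
Then N = f²/(c·h) = 12² / (0.025 × 1442.3) = 144 / 36.058 ≈ 3.99.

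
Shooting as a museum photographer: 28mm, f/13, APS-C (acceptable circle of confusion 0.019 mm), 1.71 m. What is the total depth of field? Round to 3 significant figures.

2.52 m

Hyperfocal distance H = f²/(N·c) + f = 28²/(13 × 0.019) + 28 = 784/0.247 + 28 ≈ 3202.1 mm ≈ 3.202 m.
Near limit Dn = s·(H − f)/(H + s − 2f) = 1710 × (3202.1 − 28) / (3202.1 + 1710 − 2 × 28) = 1710 × 3174.1 / 4856.1 ≈ 1117.7 mm.
Far limit Df = s·(H − f)/(H − s) = 1710 × (3202.1 − 28) / (3202.1 − 1710) = 1710 × 3174.1 / 1492.1 ≈ 3637.6 mm.
Depth of field = Df − Dn = 3637.6 − 1117.7 ≈ 2519.9 mm ≈ 2.52 m.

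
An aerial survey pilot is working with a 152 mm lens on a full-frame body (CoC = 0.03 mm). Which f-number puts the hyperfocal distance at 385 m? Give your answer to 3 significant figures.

f/2.00

Rearrange H = f²/(N·c) + f for N: N = f² / ((H − f)·c).
N = 152² / ((385000 − 152) × 0.03) = 23104 / 11545 ≈ 2.00.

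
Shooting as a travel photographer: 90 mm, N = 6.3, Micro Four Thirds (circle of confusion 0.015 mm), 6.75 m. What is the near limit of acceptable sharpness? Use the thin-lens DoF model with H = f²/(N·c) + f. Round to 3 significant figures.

6.26 m

Hyperfocal distance H = f²/(N·c) + f = 90²/(6.3 × 0.015) + 90 = 8100/0.0945 + 90 ≈ 85804.3 mm ≈ 85.80 m.
Near limit Dn = s·(H − f)/(H + s − 2f) = 6750 × (85804.3 − 90) / (85804.3 + 6750 − 2 × 90) = 6750 × 85714.3 / 92374.3 ≈ 6263.3 mm ≈ 6.26 m.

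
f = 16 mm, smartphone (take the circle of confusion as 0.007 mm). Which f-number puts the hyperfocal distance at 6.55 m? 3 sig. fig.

Rearrange H = f²/(N·c) + f for N: N = f² / ((H − f)·c).
N = 16² / ((6550 − 16) × 0.007) = 256 / 45.74 ≈ 5.60.

f/5.60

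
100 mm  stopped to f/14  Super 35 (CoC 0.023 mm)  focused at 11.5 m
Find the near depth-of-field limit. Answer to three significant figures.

8.41 m

Hyperfocal distance H = f²/(N·c) + f = 100²/(14 × 0.023) + 100 = 10000/0.322 + 100 ≈ 31155.9 mm ≈ 31.16 m.
Near limit Dn = s·(H − f)/(H + s − 2f) = 11500 × (31155.9 − 100) / (31155.9 + 11500 − 2 × 100) = 11500 × 31055.9 / 42455.9 ≈ 8412.1 mm ≈ 8.41 m.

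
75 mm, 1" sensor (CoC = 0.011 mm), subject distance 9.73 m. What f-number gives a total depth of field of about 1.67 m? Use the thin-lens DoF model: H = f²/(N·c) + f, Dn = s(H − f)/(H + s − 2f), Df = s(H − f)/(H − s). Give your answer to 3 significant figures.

f/4.51

Write h = H − f = f²/(N·c). The thin-lens limits are Dn = s·h/(h + (s−f)) and Df = s·h/(h − (s−f)), so DoF = Df − Dn = 2·s·(s−f)·h / (h² − (s−f)²).
That is a quadratic in h: DoF·h² − 2·s·(s−f)·h − DoF·(s−f)² = 0 ⇒ h = (s−f)·(s + √(s² + DoF²)) / DoF = 9655 × (9730 + √(9730² + 1670²)) / 1670 = 9655 × (9730 + 9872.27) / 1670 ≈ 113329 mm.
Then N = f²/(c·h) = 75² / (0.011 × 113329) = 5625 / 1246.6 ≈ 4.51.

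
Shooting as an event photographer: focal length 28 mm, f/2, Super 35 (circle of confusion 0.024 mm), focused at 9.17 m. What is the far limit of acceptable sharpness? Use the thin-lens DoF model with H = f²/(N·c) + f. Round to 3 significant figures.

20.8 m

Hyperfocal distance H = f²/(N·c) + f = 28²/(2 × 0.024) + 28 = 784/0.048 + 28 ≈ 16361.3 mm ≈ 16.36 m.
Far limit Df = s·(H − f)/(H − s) = 9170 × (16361.3 − 28) / (16361.3 − 9170) = 9170 × 16333.3 / 7191.3 ≈ 20827 mm ≈ 20.8 m.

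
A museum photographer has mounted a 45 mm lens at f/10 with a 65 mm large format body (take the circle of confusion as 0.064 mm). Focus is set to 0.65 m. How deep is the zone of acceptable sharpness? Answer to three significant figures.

Hyperfocal distance H = f²/(N·c) + f = 45²/(10 × 0.064) + 45 = 2025/0.64 + 45 ≈ 3209.1 mm ≈ 3.209 m.
Near limit Dn = s·(H − f)/(H + s − 2f) = 650 × (3209.1 − 45) / (3209.1 + 650 − 2 × 45) = 650 × 3164.1 / 3769.1 ≈ 545.66 mm.
Far limit Df = s·(H − f)/(H − s) = 650 × (3209.1 − 45) / (3209.1 − 650) = 650 × 3164.1 / 2559.1 ≈ 803.67 mm.
Depth of field = Df − Dn = 803.67 − 545.66 ≈ 258.01 mm.

258 mm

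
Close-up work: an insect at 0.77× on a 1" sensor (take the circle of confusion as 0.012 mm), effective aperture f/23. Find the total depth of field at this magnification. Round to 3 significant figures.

At magnification m, DoF ≈ 2·N_eff·c/m² = 2 × 23 × 0.012 / 0.77² = 0.552 / 0.5929 ≈ 0.931 mm.

0.931 mm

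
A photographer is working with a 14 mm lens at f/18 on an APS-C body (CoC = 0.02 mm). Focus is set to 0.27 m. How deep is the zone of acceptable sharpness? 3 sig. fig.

Hyperfocal distance H = f²/(N·c) + f = 14²/(18 × 0.02) + 14 = 196/0.36 + 14 ≈ 558.4 mm ≈ 0.558 m.
Near limit Dn = s·(H − f)/(H + s − 2f) = 270 × (558.4 − 14) / (558.4 + 270 − 2 × 14) = 270 × 544.4 / 800.4 ≈ 183.65 mm.
Far limit Df = s·(H − f)/(H − s) = 270 × (558.4 − 14) / (558.4 − 270) = 270 × 544.4 / 288.4 ≈ 509.63 mm.
Depth of field = Df − Dn = 509.63 − 183.65 ≈ 325.98 mm.

326 mm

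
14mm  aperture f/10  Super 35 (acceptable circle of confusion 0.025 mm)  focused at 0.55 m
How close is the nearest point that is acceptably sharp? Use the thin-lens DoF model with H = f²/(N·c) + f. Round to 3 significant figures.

327 mm

Hyperfocal distance H = f²/(N·c) + f = 14²/(10 × 0.025) + 14 = 196/0.25 + 14 ≈ 798.0 mm ≈ 0.798 m.
Near limit Dn = s·(H − f)/(H + s − 2f) = 550 × (798.0 − 14) / (798.0 + 550 − 2 × 14) = 550 × 784.0 / 1320.0 ≈ 326.67 mm.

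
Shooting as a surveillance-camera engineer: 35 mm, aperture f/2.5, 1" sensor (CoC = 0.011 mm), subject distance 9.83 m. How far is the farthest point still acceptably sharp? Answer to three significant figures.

Hyperfocal distance H = f²/(N·c) + f = 35²/(2.5 × 0.011) + 35 = 1225/0.0275 + 35 ≈ 44580.5 mm ≈ 44.58 m.
Far limit Df = s·(H − f)/(H − s) = 9830 × (44580.5 − 35) / (44580.5 − 9830) = 9830 × 44545.5 / 34750.5 ≈ 12601 mm ≈ 12.6 m.

12.6 m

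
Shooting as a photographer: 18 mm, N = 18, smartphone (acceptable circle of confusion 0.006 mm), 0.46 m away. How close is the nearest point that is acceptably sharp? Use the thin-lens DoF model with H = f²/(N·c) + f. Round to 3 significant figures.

401 mm

Hyperfocal distance H = f²/(N·c) + f = 18²/(18 × 0.006) + 18 = 324/0.108 + 18 ≈ 3018.0 mm ≈ 3.018 m.
Near limit Dn = s·(H − f)/(H + s − 2f) = 460 × (3018.0 − 18) / (3018.0 + 460 − 2 × 18) = 460 × 3000.0 / 3442.0 ≈ 400.93 mm.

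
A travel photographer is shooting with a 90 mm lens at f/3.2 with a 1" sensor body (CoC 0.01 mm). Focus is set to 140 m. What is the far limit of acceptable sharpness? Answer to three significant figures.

313 m

Hyperfocal distance H = f²/(N·c) + f = 90²/(3.2 × 0.01) + 90 = 8100/0.032 + 90 ≈ 253215.0 mm ≈ 253.2 m.
Far limit Df = s·(H − f)/(H − s) = 140000 × (253215.0 − 90) / (253215.0 − 140000) = 140000 × 253125.0 / 113215.0 ≈ 313011 mm ≈ 313 m.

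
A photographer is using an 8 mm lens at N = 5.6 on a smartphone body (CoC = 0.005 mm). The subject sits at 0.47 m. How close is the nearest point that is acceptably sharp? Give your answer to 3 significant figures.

391 mm

Hyperfocal distance H = f²/(N·c) + f = 8²/(5.6 × 0.005) + 8 = 64/0.028 + 8 ≈ 2293.7 mm ≈ 2.294 m.
Near limit Dn = s·(H − f)/(H + s − 2f) = 470 × (2293.7 − 8) / (2293.7 + 470 − 2 × 8) = 470 × 2285.7 / 2747.7 ≈ 390.97 mm.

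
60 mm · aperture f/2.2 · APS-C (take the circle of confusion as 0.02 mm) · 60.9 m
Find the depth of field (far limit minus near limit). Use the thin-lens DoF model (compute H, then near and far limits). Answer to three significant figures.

203 m

Hyperfocal distance H = f²/(N·c) + f = 60²/(2.2 × 0.02) + 60 = 3600/0.044 + 60 ≈ 81878.2 mm ≈ 81.88 m.
Near limit Dn = s·(H − f)/(H + s − 2f) = 60900 × (81878.2 − 60) / (81878.2 + 60900 − 2 × 60) = 60900 × 81818.2 / 142658.2 ≈ 34928 mm.
Far limit Df = s·(H − f)/(H − s) = 60900 × (81878.2 − 60) / (81878.2 − 60900) = 60900 × 81818.2 / 20978.2 ≈ 237520 mm.
Depth of field = Df − Dn = 237520 − 34928 ≈ 202592 mm ≈ 203 m.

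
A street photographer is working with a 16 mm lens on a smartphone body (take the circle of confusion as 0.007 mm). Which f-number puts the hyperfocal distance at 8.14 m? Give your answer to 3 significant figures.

f/4.50

Rearrange H = f²/(N·c) + f for N: N = f² / ((H − f)·c).
N = 16² / ((8140 − 16) × 0.007) = 256 / 56.87 ≈ 4.50.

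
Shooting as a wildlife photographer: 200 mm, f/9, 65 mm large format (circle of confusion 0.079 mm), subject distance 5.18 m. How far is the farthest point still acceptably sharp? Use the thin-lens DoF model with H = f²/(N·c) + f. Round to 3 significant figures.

Hyperfocal distance H = f²/(N·c) + f = 200²/(9 × 0.079) + 200 = 40000/0.711 + 200 ≈ 56458.8 mm ≈ 56.46 m.
Far limit Df = s·(H − f)/(H − s) = 5180 × (56458.8 − 200) / (56458.8 − 5180) = 5180 × 56258.8 / 51278.8 ≈ 5683.1 mm ≈ 5.68 m.

5.68 m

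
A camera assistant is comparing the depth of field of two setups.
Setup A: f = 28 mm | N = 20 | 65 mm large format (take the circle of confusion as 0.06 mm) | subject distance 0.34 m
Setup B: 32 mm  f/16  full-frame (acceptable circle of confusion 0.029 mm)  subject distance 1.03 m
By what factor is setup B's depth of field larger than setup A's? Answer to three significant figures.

Setup A: H = 28²/(20×0.06) + 28 ≈ 681.3 mm; DoF = Df − Dn = 650.78 − 230.11 ≈ 420.67 mm.
Setup B: H = 32²/(16×0.029) + 32 ≈ 2238.9 mm; DoF = Df − Dn = 1880.3 − 709.3 ≈ 1171.0 mm.
Ratio = 1171.0 / 420.67 ≈ 2.78.

2.78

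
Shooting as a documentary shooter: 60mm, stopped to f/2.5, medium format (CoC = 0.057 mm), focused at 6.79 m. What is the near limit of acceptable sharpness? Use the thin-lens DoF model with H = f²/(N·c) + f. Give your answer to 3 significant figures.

Hyperfocal distance H = f²/(N·c) + f = 60²/(2.5 × 0.057) + 60 = 3600/0.1425 + 60 ≈ 25323.2 mm ≈ 25.32 m.
Near limit Dn = s·(H − f)/(H + s − 2f) = 6790 × (25323.2 − 60) / (25323.2 + 6790 − 2 × 60) = 6790 × 25263.2 / 31993.2 ≈ 5361.7 mm ≈ 5.36 m.

5.36 m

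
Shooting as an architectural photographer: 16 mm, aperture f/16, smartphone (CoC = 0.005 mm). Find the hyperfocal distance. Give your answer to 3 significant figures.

3.22 m

Hyperfocal distance H = f²/(N·c) + f = 16²/(16 × 0.005) + 16 = 256/0.08 + 16 ≈ 3216.0 mm ≈ 3.22 m.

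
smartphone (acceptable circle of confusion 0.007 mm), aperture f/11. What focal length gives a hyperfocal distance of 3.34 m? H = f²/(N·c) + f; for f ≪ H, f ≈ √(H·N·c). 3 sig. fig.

16.0 mm

From H = f²/(N·c) + f, with f ≪ H: f ≈ √(H·N·c) = √(3340 × 11 × 0.007) = √257.18 ≈ 16.04 mm.
The +f correction barely moves this — solving exactly, f² + N·c·f − N·c·H = 0 ⇒ f = (−N·c + √((N·c)² + 4·N·c·H))/2 = (−0.077 + √1028.7)/2 ≈ 15.998 mm, so f ≈ 16.0 mm.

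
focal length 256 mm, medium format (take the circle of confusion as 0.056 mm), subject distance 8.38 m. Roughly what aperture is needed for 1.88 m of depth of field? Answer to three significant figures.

f/16

Write h = H − f = f²/(N·c). The thin-lens limits are Dn = s·h/(h + (s−f)) and Df = s·h/(h − (s−f)), so DoF = Df − Dn = 2·s·(s−f)·h / (h² − (s−f)²).
That is a quadratic in h: DoF·h² − 2·s·(s−f)·h − DoF·(s−f)² = 0 ⇒ h = (s−f)·(s + √(s² + DoF²)) / DoF = 8124 × (8380 + √(8380² + 1880²)) / 1880 = 8124 × (8380 + 8588.29) / 1880 ≈ 73325 mm.
Then N = f²/(c·h) = 256² / (0.056 × 73325) = 65536 / 4106.2 ≈ 16.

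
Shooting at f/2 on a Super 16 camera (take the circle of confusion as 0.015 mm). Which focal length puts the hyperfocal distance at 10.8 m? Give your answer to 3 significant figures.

18.0 mm

From H = f²/(N·c) + f, with f ≪ H: f ≈ √(H·N·c) = √(10800 × 2 × 0.015) = √324.00 ≈ 18.00 mm.
The +f correction barely moves this — solving exactly, f² + N·c·f − N·c·H = 0 ⇒ f = (−N·c + √((N·c)² + 4·N·c·H))/2 = (−0.03 + √1296.0)/2 ≈ 17.985 mm, so f ≈ 18.0 mm.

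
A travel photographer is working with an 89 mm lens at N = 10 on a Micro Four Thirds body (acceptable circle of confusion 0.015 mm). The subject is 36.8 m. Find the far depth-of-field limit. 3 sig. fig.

121 m

Hyperfocal distance H = f²/(N·c) + f = 89²/(10 × 0.015) + 89 = 7921/0.15 + 89 ≈ 52895.7 mm ≈ 52.90 m.
Far limit Df = s·(H − f)/(H − s) = 36800 × (52895.7 − 89) / (52895.7 − 36800) = 36800 × 52806.7 / 16095.7 ≈ 120733 mm ≈ 121 m.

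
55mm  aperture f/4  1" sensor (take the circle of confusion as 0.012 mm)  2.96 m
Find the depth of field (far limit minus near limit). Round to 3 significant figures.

273 mm

Hyperfocal distance H = f²/(N·c) + f = 55²/(4 × 0.012) + 55 = 3025/0.048 + 55 ≈ 63075.8 mm ≈ 63.08 m.
Near limit Dn = s·(H − f)/(H + s − 2f) = 2960 × (63075.8 − 55) / (63075.8 + 2960 − 2 × 55) = 2960 × 63020.8 / 65925.8 ≈ 2829.57 mm.
Far limit Df = s·(H − f)/(H − s) = 2960 × (63075.8 − 55) / (63075.8 − 2960) = 2960 × 63020.8 / 60115.8 ≈ 3103.04 mm.
Depth of field = Df − Dn = 3103.04 − 2829.57 ≈ 273.47 mm.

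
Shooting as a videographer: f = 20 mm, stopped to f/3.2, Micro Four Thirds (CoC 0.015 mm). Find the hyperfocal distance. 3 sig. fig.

Hyperfocal distance H = f²/(N·c) + f = 20²/(3.2 × 0.015) + 20 = 400/0.048 + 20 ≈ 8353.3 mm ≈ 8.35 m.

8.35 m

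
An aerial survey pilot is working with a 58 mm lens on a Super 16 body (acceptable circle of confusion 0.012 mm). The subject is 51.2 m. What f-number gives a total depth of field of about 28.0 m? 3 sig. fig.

Write h = H − f = f²/(N·c). The thin-lens limits are Dn = s·h/(h + (s−f)) and Df = s·h/(h − (s−f)), so DoF = Df − Dn = 2·s·(s−f)·h / (h² − (s−f)²).
That is a quadratic in h: DoF·h² − 2·s·(s−f)·h − DoF·(s−f)² = 0 ⇒ h = (s−f)·(s + √(s² + DoF²)) / DoF = 51142 × (51200 + √(51200² + 28000²)) / 28000 = 51142 × (51200 + 58356.1) / 28000 ≈ 200104 mm.
Then N = f²/(c·h) = 58² / (0.012 × 200104) = 3364 / 2401.3 ≈ 1.40.

f/1.40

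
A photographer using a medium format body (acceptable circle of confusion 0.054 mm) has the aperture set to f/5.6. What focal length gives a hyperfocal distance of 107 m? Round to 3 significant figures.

180 mm

From H = f²/(N·c) + f, with f ≪ H: f ≈ √(H·N·c) = √(107000 × 5.6 × 0.054) = √32357 ≈ 179.9 mm.
The +f correction barely moves this — solving exactly, f² + N·c·f − N·c·H = 0 ⇒ f = (−N·c + √((N·c)² + 4·N·c·H))/2 = (−0.3024 + √129427)/2 ≈ 179.73 mm, so f ≈ 180 mm.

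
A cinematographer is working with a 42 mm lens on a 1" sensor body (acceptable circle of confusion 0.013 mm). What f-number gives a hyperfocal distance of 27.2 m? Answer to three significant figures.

f/5

Rearrange H = f²/(N·c) + f for N: N = f² / ((H − f)·c).
N = 42² / ((27200 − 42) × 0.013) = 1764 / 353.1 ≈ 5.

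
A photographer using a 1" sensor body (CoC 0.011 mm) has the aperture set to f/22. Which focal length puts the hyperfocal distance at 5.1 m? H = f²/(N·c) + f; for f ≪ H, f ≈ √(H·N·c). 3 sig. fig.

From H = f²/(N·c) + f, with f ≪ H: f ≈ √(H·N·c) = √(5100 × 22 × 0.011) = √1234.2 ≈ 35.13 mm.
Exact: f² + N·c·f − N·c·H = 0 ⇒ f = (−N·c + √((N·c)² + 4·N·c·H))/2 = (−0.242 + √4936.9)/2 ≈ 35.010 mm ≈ 35.0 mm.

35.0 mm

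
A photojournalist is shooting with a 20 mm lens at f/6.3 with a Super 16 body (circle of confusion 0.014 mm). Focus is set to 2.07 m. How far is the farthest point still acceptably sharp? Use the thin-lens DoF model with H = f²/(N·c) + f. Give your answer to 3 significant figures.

3.78 m

Hyperfocal distance H = f²/(N·c) + f = 20²/(6.3 × 0.014) + 20 = 400/0.0882 + 20 ≈ 4555.1 mm ≈ 4.555 m.
Far limit Df = s·(H − f)/(H − s) = 2070 × (4555.1 − 20) / (4555.1 − 2070) = 2070 × 4535.1 / 2485.1 ≈ 3777.5 mm ≈ 3.78 m.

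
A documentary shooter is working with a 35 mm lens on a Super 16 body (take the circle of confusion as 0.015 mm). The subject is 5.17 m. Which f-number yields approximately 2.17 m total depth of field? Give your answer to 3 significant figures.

f/3.20

Write h = H − f = f²/(N·c). The thin-lens limits are Dn = s·h/(h + (s−f)) and Df = s·h/(h − (s−f)), so DoF = Df − Dn = 2·s·(s−f)·h / (h² − (s−f)²).
That is a quadratic in h: DoF·h² − 2·s·(s−f)·h − DoF·(s−f)² = 0 ⇒ h = (s−f)·(s + √(s² + DoF²)) / DoF = 5135 × (5170 + √(5170² + 2170²)) / 2170 = 5135 × (5170 + 5606.94) / 2170 ≈ 25502 mm.
Then N = f²/(c·h) = 35² / (0.015 × 25502) = 1225 / 382.53 ≈ 3.20.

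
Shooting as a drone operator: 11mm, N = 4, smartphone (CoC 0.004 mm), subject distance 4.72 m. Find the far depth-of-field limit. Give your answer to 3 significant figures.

12.5 m

Hyperfocal distance H = f²/(N·c) + f = 11²/(4 × 0.004) + 11 = 121/0.016 + 11 ≈ 7573.5 mm ≈ 7.574 m.
Far limit Df = s·(H − f)/(H − s) = 4720 × (7573.5 − 11) / (7573.5 − 4720) = 4720 × 7562.5 / 2853.5 ≈ 12509 mm ≈ 12.5 m.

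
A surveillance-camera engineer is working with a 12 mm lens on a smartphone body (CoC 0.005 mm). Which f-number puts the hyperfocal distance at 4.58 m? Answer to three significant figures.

f/6.30

Rearrange H = f²/(N·c) + f for N: N = f² / ((H − f)·c).
N = 12² / ((4580 − 12) × 0.005) = 144 / 22.84 ≈ 6.30.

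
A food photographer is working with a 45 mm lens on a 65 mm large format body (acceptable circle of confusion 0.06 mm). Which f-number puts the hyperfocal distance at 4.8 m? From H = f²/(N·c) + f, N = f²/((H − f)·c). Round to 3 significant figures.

Rearrange H = f²/(N·c) + f for N: N = f² / ((H − f)·c).
N = 45² / ((4800 − 45) × 0.06) = 2025 / 285.3 ≈ 7.10.

f/7.10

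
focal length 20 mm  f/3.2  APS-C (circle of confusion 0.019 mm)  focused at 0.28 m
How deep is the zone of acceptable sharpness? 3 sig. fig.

Hyperfocal distance H = f²/(N·c) + f = 20²/(3.2 × 0.019) + 20 = 400/0.0608 + 20 ≈ 6598.9 mm ≈ 6.599 m.
Near limit Dn = s·(H − f)/(H + s − 2f) = 280 × (6598.9 − 20) / (6598.9 + 280 − 2 × 20) = 280 × 6578.9 / 6838.9 ≈ 269.355 mm.
Far limit Df = s·(H − f)/(H − s) = 280 × (6598.9 − 20) / (6598.9 − 280) = 280 × 6578.9 / 6318.9 ≈ 291.521 mm.
Depth of field = Df − Dn = 291.521 − 269.355 ≈ 22.166 mm.

22.2 mm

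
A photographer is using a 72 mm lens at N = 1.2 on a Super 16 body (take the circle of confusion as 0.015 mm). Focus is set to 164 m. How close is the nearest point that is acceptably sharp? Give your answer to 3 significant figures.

Hyperfocal distance H = f²/(N·c) + f = 72²/(1.2 × 0.015) + 72 = 5184/0.018 + 72 ≈ 288072.0 mm ≈ 288.1 m.
Near limit Dn = s·(H − f)/(H + s − 2f) = 164000 × (288072.0 − 72) / (288072.0 + 164000 − 2 × 72) = 164000 × 288000.0 / 451928.0 ≈ 104512 mm ≈ 105 m.

105 m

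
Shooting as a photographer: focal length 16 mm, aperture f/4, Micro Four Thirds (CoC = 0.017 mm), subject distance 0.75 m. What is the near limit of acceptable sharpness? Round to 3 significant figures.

Hyperfocal distance H = f²/(N·c) + f = 16²/(4 × 0.017) + 16 = 256/0.068 + 16 ≈ 3780.7 mm ≈ 3.781 m.
Near limit Dn = s·(H − f)/(H + s − 2f) = 750 × (3780.7 − 16) / (3780.7 + 750 − 2 × 16) = 750 × 3764.7 / 4498.7 ≈ 627.63 mm ≈ 0.628 m.

0.628 m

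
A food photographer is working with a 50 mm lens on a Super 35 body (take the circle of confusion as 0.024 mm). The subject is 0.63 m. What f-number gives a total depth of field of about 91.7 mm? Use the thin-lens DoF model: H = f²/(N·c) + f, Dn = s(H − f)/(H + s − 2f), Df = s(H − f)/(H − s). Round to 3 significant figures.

f/13

Write h = H − f = f²/(N·c). The thin-lens limits are Dn = s·h/(h + (s−f)) and Df = s·h/(h − (s−f)), so DoF = Df − Dn = 2·s·(s−f)·h / (h² − (s−f)²).
That is a quadratic in h: DoF·h² − 2·s·(s−f)·h − DoF·(s−f)² = 0 ⇒ h = (s−f)·(s + √(s² + DoF²)) / DoF = 580 × (630 + √(630² + 91.7²)) / 91.7 = 580 × (630 + 636.639) / 91.7 ≈ 8011.5 mm.
Then N = f²/(c·h) = 50² / (0.024 × 8011.5) = 2500 / 192.27 ≈ 13.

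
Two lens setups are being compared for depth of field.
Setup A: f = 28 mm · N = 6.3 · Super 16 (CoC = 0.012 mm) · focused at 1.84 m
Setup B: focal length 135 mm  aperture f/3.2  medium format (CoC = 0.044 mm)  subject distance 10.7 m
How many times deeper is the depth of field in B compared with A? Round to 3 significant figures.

2.65

Setup A: H = 28²/(6.3×0.012) + 28 ≈ 10398.4 mm; DoF = Df − Dn = 2229.57 − 1566.32 ≈ 663.25 mm.
Setup B: H = 135²/(3.2×0.044) + 135 ≈ 129573.9 mm; DoF = Df − Dn = 11651.0 − 9892.6 ≈ 1758.4 mm.
Ratio = 1758.4 / 663.25 ≈ 2.65.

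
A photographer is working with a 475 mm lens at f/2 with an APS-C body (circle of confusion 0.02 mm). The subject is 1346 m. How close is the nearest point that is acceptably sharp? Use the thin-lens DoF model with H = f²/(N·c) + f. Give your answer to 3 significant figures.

1090 m

Hyperfocal distance H = f²/(N·c) + f = 475²/(2 × 0.02) + 475 = 225625/0.04 + 475 ≈ 5641100.0 mm ≈ 5641 m.
Near limit Dn = s·(H − f)/(H + s − 2f) = 1346000 × (5641100.0 − 475) / (5641100.0 + 1346000 − 2 × 475) = 1346000 × 5640625.0 / 6986150.0 ≈ 1086762 mm ≈ 1090 m.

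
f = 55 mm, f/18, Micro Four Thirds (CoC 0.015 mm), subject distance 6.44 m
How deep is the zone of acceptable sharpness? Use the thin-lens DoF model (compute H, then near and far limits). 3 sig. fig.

10.9 m

Hyperfocal distance H = f²/(N·c) + f = 55²/(18 × 0.015) + 55 = 3025/0.27 + 55 ≈ 11258.7 mm ≈ 11.26 m.
Near limit Dn = s·(H − f)/(H + s − 2f) = 6440 × (11258.7 − 55) / (11258.7 + 6440 − 2 × 55) = 6440 × 11203.7 / 17588.7 ≈ 4102 mm.
Far limit Df = s·(H − f)/(H − s) = 6440 × (11258.7 − 55) / (11258.7 − 6440) = 6440 × 11203.7 / 4818.7 ≈ 14973 mm.
Depth of field = Df − Dn = 14973 − 4102 ≈ 10871 mm ≈ 10.9 m.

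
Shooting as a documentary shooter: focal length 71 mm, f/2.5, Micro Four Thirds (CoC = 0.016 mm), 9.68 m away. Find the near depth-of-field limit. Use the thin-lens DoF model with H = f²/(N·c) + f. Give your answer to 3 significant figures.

Hyperfocal distance H = f²/(N·c) + f = 71²/(2.5 × 0.016) + 71 = 5041/0.04 + 71 ≈ 126096.0 mm ≈ 126.1 m.
Near limit Dn = s·(H − f)/(H + s − 2f) = 9680 × (126096.0 − 71) / (126096.0 + 9680 − 2 × 71) = 9680 × 126025.0 / 135634.0 ≈ 8994.2 mm ≈ 8.99 m.

8.99 m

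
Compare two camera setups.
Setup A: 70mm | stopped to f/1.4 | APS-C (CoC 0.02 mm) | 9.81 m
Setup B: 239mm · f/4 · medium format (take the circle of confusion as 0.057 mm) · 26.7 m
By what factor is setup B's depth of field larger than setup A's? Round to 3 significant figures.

5.21

Setup A: H = 70²/(1.4×0.02) + 70 ≈ 175070.0 mm; DoF = Df − Dn = 10388.2 − 9292.8 ≈ 1095.4 mm.
Setup B: H = 239²/(4×0.057) + 239 ≈ 250769.7 mm; DoF = Df − Dn = 29853.1 − 24149.4 ≈ 5703.7 mm.
Ratio = 5703.7 / 1095.4 ≈ 5.21.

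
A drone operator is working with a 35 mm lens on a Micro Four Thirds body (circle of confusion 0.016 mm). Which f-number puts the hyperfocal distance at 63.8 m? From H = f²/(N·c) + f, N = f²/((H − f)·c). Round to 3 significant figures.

f/1.20

Rearrange H = f²/(N·c) + f for N: N = f² / ((H − f)·c).
N = 35² / ((63800 − 35) × 0.016) = 1225 / 1020 ≈ 1.20.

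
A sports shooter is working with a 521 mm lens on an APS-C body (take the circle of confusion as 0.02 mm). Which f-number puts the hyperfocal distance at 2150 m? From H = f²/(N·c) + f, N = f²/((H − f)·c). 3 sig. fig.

Rearrange H = f²/(N·c) + f for N: N = f² / ((H − f)·c).
N = 521² / ((2150000 − 521) × 0.02) = 271441 / 42990 ≈ 6.31.

f/6.31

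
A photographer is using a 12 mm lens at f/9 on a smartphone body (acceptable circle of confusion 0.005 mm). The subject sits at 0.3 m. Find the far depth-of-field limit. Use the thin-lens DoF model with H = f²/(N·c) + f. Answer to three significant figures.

Hyperfocal distance H = f²/(N·c) + f = 12²/(9 × 0.005) + 12 = 144/0.045 + 12 ≈ 3212.0 mm ≈ 3.212 m.
Far limit Df = s·(H − f)/(H − s) = 300 × (3212.0 − 12) / (3212.0 − 300) = 300 × 3200.0 / 2912.0 ≈ 329.67 mm.

330 mm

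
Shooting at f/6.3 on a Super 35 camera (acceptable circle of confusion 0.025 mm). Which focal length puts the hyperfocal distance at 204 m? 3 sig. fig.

179 mm

From H = f²/(N·c) + f, with f ≪ H: f ≈ √(H·N·c) = √(204000 × 6.3 × 0.025) = √32130 ≈ 179.2 mm.
The +f correction barely moves this — solving exactly, f² + N·c·f − N·c·H = 0 ⇒ f = (−N·c + √((N·c)² + 4·N·c·H))/2 = (−0.1575 + √128520)/2 ≈ 179.17 mm, so f ≈ 179 mm.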